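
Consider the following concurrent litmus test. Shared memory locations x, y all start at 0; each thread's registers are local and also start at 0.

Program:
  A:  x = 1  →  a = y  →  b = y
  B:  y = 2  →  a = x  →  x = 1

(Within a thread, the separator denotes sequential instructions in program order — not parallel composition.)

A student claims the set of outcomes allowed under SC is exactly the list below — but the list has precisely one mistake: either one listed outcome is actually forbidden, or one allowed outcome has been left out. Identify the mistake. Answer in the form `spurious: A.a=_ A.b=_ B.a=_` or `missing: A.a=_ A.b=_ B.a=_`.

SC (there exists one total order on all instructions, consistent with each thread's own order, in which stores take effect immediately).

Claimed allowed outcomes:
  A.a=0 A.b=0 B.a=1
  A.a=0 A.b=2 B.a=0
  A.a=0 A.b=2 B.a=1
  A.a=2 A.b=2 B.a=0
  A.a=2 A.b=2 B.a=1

outcome vector order: (A.a,A.b,B.a)
SC: 4 outcomes — {0/0/1 0/2/1 2/2/0 2/2/1}
claimed∖SC = {0/2/0}

spurious: A.a=0 A.b=2 B.a=0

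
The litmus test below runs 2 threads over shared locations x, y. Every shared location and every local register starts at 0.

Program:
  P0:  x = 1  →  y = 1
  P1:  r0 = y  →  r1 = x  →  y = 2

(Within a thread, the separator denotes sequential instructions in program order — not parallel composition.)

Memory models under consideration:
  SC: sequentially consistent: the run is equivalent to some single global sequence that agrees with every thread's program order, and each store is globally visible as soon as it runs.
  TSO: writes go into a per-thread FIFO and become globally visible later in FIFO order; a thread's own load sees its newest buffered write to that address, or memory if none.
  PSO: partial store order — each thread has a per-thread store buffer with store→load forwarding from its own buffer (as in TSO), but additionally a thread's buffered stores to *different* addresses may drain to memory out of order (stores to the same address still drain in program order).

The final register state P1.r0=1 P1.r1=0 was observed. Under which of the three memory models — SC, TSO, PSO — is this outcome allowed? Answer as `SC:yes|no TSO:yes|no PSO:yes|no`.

outcome vector order: (P1.r0,P1.r1)
SC: 3 outcomes — {0/0, 0/1, 1/1}
TSO: 3 outcomes — {0/0, 0/1, 1/1}
PSO: 4 outcomes — {0/0, 0/1, 1/0, 1/1}
target 1/0 ∈ {PSO}

SC:no TSO:no PSO:yes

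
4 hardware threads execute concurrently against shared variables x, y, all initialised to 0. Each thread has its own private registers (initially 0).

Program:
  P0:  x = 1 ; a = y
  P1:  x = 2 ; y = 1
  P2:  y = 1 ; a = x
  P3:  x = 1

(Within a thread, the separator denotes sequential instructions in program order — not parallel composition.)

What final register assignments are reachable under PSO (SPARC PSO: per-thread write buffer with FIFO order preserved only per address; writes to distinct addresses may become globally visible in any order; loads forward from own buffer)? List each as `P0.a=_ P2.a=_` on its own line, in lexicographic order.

P0.a=0 P2.a=0
P0.a=0 P2.a=1
P0.a=0 P2.a=2
P0.a=1 P2.a=0
P0.a=1 P2.a=1
P0.a=1 P2.a=2

outcome vector order: (P0.a,P2.a)
|PSO outcomes| = 6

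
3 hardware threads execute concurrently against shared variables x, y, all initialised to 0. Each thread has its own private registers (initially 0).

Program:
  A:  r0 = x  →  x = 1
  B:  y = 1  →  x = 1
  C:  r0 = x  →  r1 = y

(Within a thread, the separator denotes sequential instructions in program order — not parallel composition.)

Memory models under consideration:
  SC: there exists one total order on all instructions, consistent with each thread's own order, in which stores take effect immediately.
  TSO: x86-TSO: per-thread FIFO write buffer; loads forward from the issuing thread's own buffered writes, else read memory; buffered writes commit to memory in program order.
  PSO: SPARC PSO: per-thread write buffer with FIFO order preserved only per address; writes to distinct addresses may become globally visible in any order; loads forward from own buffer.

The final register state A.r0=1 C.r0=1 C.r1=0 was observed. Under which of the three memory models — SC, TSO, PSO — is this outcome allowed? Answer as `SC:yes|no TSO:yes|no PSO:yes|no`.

outcome vector order: (A.r0,C.r0,C.r1)
[SC] allowed = {(0,0,0) (0,0,1) (0,1,0) (0,1,1) (1,0,0) (1,0,1) (1,1,1)}
[TSO] allowed = {(0,0,0) (0,0,1) (0,1,0) (0,1,1) (1,0,0) (1,0,1) (1,1,1)}
[PSO] allowed = {(0,0,0) (0,0,1) (0,1,0) (0,1,1) (1,0,0) (1,0,1) (1,1,0) (1,1,1)}
target (1,1,0) ∈ {PSO}

SC:no TSO:no PSO:yes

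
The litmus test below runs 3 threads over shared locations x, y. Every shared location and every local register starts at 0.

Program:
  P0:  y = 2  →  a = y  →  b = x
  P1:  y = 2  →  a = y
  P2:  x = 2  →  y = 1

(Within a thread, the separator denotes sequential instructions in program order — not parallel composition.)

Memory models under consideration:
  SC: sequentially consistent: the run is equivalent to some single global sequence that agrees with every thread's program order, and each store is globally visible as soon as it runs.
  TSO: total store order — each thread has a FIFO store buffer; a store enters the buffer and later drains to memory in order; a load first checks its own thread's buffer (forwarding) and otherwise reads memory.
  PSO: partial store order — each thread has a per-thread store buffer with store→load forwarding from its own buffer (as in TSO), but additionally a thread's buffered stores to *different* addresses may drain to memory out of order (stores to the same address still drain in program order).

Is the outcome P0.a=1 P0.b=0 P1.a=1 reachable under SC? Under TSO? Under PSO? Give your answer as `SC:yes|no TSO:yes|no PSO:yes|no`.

outcome vector order: (P0.a,P0.b,P1.a)
SC (6): 121; 122; 201; 202; 221; 222
TSO (6): 121; 122; 201; 202; 221; 222
PSO (8): 101; 102; 121; 122; 201; 202; 221; 222
target 101 ∈ {PSO}

SC:no TSO:no PSO:yes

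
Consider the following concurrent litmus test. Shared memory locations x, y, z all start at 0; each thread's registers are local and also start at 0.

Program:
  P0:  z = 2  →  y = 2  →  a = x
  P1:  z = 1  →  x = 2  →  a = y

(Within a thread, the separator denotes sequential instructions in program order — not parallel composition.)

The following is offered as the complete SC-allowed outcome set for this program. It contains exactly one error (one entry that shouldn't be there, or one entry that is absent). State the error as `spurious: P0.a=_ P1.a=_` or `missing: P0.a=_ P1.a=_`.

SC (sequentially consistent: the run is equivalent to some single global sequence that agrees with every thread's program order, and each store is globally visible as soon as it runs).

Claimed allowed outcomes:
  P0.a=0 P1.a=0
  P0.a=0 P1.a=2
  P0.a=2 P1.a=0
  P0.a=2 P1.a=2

spurious: P0.a=0 P1.a=0

outcome vector order: (P0.a,P1.a)
under SC → 0/2 2/0 2/2
claimed∖SC = {0/0}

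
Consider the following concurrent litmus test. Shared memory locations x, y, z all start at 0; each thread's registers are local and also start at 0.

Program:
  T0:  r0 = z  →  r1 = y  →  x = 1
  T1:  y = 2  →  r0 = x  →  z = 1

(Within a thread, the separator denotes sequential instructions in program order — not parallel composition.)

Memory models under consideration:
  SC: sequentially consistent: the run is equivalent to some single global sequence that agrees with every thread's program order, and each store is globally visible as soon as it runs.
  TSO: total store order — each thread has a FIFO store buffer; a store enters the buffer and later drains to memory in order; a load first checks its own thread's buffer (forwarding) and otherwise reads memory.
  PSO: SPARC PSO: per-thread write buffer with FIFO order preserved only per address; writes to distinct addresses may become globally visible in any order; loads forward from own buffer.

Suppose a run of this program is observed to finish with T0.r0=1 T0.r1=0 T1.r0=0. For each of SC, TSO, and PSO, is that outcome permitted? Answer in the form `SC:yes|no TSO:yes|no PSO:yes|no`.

SC:no TSO:no PSO:yes

outcome vector order: (T0.r0,T0.r1,T1.r0)
SC: 5 outcomes — {000, 001, 020, 021, 120}
TSO: 5 outcomes — {000, 001, 020, 021, 120}
PSO: 6 outcomes — {000, 001, 020, 021, 100, 120}
target 100 ∈ {PSO}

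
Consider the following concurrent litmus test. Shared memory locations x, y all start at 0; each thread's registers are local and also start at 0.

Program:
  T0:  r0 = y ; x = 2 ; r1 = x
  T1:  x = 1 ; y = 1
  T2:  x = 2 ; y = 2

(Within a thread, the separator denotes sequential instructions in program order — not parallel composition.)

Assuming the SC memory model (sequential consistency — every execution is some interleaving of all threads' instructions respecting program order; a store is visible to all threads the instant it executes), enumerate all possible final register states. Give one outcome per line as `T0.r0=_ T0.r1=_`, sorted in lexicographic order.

T0.r0=0 T0.r1=1
T0.r0=0 T0.r1=2
T0.r0=1 T0.r1=2
T0.r0=2 T0.r1=1
T0.r0=2 T0.r1=2

outcome vector order: (T0.r0,T0.r1)
|SC outcomes| = 5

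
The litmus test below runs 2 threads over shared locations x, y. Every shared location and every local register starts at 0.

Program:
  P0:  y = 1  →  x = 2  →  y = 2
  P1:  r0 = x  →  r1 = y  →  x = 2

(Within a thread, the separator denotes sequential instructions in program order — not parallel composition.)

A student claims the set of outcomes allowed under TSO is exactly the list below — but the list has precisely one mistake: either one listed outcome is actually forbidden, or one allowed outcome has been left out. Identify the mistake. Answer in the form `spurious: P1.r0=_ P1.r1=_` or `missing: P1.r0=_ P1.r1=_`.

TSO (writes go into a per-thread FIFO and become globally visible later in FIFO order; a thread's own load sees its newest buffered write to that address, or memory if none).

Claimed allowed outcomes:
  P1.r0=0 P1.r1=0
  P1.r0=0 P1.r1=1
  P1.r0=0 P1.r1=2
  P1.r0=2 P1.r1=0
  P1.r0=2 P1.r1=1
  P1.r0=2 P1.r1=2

spurious: P1.r0=2 P1.r1=0

outcome vector order: (P1.r0,P1.r1)
[TSO] allowed = {(0,0) (0,1) (0,2) (2,1) (2,2)}
claimed∖TSO = {(2,0)}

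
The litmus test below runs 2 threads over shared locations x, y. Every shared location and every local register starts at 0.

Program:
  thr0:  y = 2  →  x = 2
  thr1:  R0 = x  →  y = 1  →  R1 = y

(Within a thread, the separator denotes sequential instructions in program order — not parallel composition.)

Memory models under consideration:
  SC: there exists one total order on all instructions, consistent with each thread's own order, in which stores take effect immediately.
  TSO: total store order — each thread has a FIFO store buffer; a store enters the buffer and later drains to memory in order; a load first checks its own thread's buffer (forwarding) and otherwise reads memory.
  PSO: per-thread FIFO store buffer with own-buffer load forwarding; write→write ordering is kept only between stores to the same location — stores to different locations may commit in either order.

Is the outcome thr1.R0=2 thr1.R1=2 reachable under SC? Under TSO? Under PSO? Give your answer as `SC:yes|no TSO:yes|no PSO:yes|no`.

outcome vector order: (thr1.R0,thr1.R1)
[SC] allowed = {01 02 21}
[TSO] allowed = {01 02 21}
[PSO] allowed = {01 02 21 22}
target 22 ∈ {PSO}

SC:no TSO:no PSO:yes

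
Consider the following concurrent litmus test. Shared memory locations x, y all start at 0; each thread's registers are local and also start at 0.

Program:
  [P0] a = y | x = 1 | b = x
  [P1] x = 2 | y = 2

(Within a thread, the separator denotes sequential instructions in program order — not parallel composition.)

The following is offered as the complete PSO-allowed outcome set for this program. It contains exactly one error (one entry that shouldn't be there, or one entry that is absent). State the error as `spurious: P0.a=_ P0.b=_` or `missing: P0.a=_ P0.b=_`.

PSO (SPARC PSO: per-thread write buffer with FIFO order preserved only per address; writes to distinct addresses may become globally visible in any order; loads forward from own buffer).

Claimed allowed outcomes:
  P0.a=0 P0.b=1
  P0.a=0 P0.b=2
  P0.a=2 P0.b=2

outcome vector order: (P0.a,P0.b)
[PSO] allowed = {01, 02, 21, 22}
PSO∖claimed = {21}

missing: P0.a=2 P0.b=1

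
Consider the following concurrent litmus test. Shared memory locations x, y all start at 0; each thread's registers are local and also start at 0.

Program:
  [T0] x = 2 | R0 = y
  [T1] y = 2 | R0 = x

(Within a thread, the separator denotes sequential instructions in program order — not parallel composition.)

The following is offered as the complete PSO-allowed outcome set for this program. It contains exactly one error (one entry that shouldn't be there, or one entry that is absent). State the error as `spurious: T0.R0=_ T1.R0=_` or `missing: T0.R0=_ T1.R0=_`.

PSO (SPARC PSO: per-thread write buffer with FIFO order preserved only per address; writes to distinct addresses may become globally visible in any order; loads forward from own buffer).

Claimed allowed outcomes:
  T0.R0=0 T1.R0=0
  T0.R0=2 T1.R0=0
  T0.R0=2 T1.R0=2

outcome vector order: (T0.R0,T1.R0)
PSO (4): (0,0), (0,2), (2,0), (2,2)
PSO∖claimed = {(0,2)}

missing: T0.R0=0 T1.R0=2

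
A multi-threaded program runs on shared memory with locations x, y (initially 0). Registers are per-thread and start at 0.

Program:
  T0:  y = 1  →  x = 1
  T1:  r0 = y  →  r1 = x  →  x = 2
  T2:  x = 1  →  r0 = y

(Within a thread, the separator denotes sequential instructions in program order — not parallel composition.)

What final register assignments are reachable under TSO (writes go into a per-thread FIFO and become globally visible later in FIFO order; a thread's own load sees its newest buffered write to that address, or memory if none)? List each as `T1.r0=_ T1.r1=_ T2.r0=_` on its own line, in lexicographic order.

outcome vector order: (T1.r0,T1.r1,T2.r0)
|TSO outcomes| = 8

T1.r0=0 T1.r1=0 T2.r0=0
T1.r0=0 T1.r1=0 T2.r0=1
T1.r0=0 T1.r1=1 T2.r0=0
T1.r0=0 T1.r1=1 T2.r0=1
T1.r0=1 T1.r1=0 T2.r0=0
T1.r0=1 T1.r1=0 T2.r0=1
T1.r0=1 T1.r1=1 T2.r0=0
T1.r0=1 T1.r1=1 T2.r0=1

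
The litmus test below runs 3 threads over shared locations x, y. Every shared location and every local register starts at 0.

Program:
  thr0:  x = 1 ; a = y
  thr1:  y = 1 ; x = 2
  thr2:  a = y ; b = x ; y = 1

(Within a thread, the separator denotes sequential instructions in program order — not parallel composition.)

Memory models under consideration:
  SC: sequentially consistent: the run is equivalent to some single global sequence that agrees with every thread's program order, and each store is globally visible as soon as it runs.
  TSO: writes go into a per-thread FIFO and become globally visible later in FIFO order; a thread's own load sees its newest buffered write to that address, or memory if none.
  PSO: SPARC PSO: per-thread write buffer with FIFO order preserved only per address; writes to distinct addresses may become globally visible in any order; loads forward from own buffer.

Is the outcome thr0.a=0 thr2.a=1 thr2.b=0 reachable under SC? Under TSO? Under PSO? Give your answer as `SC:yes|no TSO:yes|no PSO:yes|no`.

outcome vector order: (thr0.a,thr2.a,thr2.b)
under SC → 000 001 002 011 012 100 101 102 110 111 112
under TSO → 000 001 002 010 011 012 100 101 102 110 111 112
under PSO → 000 001 002 010 011 012 100 101 102 110 111 112
target 010 ∈ {TSO,PSO}

SC:no TSO:yes PSO:yes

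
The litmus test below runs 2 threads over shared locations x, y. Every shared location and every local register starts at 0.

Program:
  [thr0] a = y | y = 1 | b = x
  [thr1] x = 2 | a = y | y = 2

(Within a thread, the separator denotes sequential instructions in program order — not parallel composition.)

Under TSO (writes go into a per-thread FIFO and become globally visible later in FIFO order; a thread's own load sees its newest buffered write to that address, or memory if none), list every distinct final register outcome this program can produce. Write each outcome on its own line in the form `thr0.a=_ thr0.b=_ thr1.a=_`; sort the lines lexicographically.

thr0.a=0 thr0.b=0 thr1.a=0
thr0.a=0 thr0.b=0 thr1.a=1
thr0.a=0 thr0.b=2 thr1.a=0
thr0.a=0 thr0.b=2 thr1.a=1
thr0.a=2 thr0.b=2 thr1.a=0

outcome vector order: (thr0.a,thr0.b,thr1.a)
|TSO outcomes| = 5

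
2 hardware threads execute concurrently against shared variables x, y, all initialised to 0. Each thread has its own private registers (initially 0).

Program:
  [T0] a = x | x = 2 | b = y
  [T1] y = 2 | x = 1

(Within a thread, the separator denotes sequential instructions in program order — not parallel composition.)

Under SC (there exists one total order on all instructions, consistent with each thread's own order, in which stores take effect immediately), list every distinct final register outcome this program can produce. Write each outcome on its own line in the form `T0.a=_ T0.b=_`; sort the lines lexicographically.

T0.a=0 T0.b=0
T0.a=0 T0.b=2
T0.a=1 T0.b=2

outcome vector order: (T0.a,T0.b)
|SC outcomes| = 3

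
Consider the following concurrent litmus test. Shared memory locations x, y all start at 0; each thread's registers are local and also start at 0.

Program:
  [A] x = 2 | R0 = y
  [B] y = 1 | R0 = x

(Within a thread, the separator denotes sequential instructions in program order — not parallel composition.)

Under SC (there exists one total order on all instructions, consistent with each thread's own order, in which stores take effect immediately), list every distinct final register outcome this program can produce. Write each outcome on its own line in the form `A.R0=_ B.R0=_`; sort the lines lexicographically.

A.R0=0 B.R0=2
A.R0=1 B.R0=0
A.R0=1 B.R0=2

outcome vector order: (A.R0,B.R0)
|SC outcomes| = 3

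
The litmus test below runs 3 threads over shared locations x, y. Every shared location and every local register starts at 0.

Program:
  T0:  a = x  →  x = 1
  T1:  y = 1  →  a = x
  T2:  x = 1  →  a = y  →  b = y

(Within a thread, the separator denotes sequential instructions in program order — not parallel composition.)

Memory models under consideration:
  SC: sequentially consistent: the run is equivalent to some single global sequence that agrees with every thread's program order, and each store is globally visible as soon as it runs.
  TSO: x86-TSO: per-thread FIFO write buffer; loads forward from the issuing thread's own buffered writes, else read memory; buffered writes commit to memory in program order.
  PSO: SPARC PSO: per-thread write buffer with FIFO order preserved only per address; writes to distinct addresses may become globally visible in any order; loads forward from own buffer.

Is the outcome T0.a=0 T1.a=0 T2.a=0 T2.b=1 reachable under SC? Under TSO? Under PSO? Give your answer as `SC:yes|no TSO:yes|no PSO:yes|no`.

outcome vector order: (T0.a,T1.a,T2.a,T2.b)
SC (8): <0 0 1 1>, <0 1 0 0>, <0 1 0 1>, <0 1 1 1>, <1 0 1 1>, <1 1 0 0>, <1 1 0 1>, <1 1 1 1>
TSO (12): <0 0 0 0>, <0 0 0 1>, <0 0 1 1>, <0 1 0 0>, <0 1 0 1>, <0 1 1 1>, <1 0 0 0>, <1 0 0 1>, <1 0 1 1>, <1 1 0 0>, <1 1 0 1>, <1 1 1 1>
PSO (12): <0 0 0 0>, <0 0 0 1>, <0 0 1 1>, <0 1 0 0>, <0 1 0 1>, <0 1 1 1>, <1 0 0 0>, <1 0 0 1>, <1 0 1 1>, <1 1 0 0>, <1 1 0 1>, <1 1 1 1>
target <0 0 0 1> ∈ {TSO,PSO}

SC:no TSO:yes PSO:yes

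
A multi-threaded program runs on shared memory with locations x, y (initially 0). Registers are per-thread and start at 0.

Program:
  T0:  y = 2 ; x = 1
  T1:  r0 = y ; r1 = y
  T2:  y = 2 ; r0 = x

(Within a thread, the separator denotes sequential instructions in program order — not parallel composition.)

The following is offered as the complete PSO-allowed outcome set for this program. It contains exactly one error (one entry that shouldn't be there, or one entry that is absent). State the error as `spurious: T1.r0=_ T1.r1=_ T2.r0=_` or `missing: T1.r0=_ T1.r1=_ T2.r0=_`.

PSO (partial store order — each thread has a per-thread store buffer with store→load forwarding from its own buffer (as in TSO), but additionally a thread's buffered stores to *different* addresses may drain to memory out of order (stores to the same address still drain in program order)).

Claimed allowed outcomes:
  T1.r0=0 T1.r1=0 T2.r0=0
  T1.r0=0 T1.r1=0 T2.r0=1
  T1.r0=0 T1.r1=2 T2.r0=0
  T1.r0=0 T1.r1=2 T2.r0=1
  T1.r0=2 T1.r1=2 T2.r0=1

outcome vector order: (T1.r0,T1.r1,T2.r0)
under PSO → (0,0,0), (0,0,1), (0,2,0), (0,2,1), (2,2,0), (2,2,1)
PSO∖claimed = {(2,2,0)}

missing: T1.r0=2 T1.r1=2 T2.r0=0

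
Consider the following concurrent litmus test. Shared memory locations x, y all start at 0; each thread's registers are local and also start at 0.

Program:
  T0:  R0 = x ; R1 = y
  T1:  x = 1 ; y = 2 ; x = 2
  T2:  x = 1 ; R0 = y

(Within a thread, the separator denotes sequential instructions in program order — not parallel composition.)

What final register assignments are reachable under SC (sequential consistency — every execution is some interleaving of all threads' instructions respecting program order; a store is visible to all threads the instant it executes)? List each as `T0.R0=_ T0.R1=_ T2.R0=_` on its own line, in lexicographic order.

outcome vector order: (T0.R0,T0.R1,T2.R0)
|SC outcomes| = 10

T0.R0=0 T0.R1=0 T2.R0=0
T0.R0=0 T0.R1=0 T2.R0=2
T0.R0=0 T0.R1=2 T2.R0=0
T0.R0=0 T0.R1=2 T2.R0=2
T0.R0=1 T0.R1=0 T2.R0=0
T0.R0=1 T0.R1=0 T2.R0=2
T0.R0=1 T0.R1=2 T2.R0=0
T0.R0=1 T0.R1=2 T2.R0=2
T0.R0=2 T0.R1=2 T2.R0=0
T0.R0=2 T0.R1=2 T2.R0=2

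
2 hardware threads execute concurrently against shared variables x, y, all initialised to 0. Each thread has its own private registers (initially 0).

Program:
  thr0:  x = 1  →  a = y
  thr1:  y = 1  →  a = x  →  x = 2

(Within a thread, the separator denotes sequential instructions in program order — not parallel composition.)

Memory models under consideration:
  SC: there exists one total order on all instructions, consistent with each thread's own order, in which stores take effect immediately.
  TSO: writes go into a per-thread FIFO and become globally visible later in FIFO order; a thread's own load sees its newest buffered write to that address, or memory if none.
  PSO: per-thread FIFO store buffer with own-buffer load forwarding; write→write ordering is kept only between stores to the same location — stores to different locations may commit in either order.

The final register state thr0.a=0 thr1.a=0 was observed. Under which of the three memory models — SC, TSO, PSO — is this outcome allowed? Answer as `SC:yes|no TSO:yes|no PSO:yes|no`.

outcome vector order: (thr0.a,thr1.a)
SC: 3 outcomes — {01; 10; 11}
TSO: 4 outcomes — {00; 01; 10; 11}
PSO: 4 outcomes — {00; 01; 10; 11}
target 00 ∈ {TSO,PSO}

SC:no TSO:yes PSO:yes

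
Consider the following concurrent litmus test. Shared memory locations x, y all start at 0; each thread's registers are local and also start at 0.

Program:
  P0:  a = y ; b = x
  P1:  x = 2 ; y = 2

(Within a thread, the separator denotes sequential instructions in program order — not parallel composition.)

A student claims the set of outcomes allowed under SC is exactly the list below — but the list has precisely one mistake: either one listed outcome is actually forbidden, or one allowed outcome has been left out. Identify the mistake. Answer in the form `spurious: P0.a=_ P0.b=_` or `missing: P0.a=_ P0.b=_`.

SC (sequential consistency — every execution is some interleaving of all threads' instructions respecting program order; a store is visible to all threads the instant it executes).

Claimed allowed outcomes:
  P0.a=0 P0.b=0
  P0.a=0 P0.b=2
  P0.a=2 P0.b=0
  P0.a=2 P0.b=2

outcome vector order: (P0.a,P0.b)
SC (3): (0,0), (0,2), (2,2)
claimed∖SC = {(2,0)}

spurious: P0.a=2 P0.b=0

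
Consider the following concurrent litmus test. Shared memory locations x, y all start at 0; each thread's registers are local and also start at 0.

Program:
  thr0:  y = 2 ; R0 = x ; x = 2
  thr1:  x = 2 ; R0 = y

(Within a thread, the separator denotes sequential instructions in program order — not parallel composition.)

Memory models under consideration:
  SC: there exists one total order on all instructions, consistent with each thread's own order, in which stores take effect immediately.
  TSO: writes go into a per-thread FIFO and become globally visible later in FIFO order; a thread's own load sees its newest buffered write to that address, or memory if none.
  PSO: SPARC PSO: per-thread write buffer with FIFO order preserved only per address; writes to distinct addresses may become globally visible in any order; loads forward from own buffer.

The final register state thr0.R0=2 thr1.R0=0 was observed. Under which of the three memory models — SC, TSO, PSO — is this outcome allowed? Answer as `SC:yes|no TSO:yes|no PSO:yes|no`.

SC:yes TSO:yes PSO:yes

outcome vector order: (thr0.R0,thr1.R0)
under SC → 0/2; 2/0; 2/2
under TSO → 0/0; 0/2; 2/0; 2/2
under PSO → 0/0; 0/2; 2/0; 2/2
target 2/0 ∈ {SC,TSO,PSO}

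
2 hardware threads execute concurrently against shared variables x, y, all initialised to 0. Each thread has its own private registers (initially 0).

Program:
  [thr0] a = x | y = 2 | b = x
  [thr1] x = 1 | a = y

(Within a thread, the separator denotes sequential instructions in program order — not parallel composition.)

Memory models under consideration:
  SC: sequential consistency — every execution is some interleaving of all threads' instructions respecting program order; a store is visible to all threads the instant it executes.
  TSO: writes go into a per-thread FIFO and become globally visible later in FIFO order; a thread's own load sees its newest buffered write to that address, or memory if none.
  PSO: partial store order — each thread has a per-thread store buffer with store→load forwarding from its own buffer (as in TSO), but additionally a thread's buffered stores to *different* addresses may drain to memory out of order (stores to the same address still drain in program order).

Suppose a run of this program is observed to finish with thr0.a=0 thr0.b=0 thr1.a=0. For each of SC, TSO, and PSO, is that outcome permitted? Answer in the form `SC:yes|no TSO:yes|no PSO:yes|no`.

outcome vector order: (thr0.a,thr0.b,thr1.a)
SC (5): 0/0/2 0/1/0 0/1/2 1/1/0 1/1/2
TSO (6): 0/0/0 0/0/2 0/1/0 0/1/2 1/1/0 1/1/2
PSO (6): 0/0/0 0/0/2 0/1/0 0/1/2 1/1/0 1/1/2
target 0/0/0 ∈ {TSO,PSO}

SC:no TSO:yes PSO:yes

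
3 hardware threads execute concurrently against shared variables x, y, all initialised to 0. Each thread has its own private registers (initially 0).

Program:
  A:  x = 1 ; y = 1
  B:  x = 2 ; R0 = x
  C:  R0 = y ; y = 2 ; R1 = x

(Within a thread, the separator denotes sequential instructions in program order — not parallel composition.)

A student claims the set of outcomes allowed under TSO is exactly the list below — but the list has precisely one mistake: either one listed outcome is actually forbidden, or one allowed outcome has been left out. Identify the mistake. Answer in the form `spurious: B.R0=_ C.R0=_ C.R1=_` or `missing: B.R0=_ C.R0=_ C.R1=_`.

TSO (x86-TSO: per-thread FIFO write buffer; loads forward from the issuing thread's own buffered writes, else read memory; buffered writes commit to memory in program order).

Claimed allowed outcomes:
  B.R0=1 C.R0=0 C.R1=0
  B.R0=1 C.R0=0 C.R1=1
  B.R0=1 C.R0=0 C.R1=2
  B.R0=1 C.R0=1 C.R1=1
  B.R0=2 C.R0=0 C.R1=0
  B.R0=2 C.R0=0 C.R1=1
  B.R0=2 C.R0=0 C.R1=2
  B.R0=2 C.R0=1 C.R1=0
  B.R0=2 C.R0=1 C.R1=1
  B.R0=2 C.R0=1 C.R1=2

outcome vector order: (B.R0,C.R0,C.R1)
[TSO] allowed = {(1,0,0), (1,0,1), (1,0,2), (1,1,1), (2,0,0), (2,0,1), (2,0,2), (2,1,1), (2,1,2)}
claimed∖TSO = {(2,1,0)}

spurious: B.R0=2 C.R0=1 C.R1=0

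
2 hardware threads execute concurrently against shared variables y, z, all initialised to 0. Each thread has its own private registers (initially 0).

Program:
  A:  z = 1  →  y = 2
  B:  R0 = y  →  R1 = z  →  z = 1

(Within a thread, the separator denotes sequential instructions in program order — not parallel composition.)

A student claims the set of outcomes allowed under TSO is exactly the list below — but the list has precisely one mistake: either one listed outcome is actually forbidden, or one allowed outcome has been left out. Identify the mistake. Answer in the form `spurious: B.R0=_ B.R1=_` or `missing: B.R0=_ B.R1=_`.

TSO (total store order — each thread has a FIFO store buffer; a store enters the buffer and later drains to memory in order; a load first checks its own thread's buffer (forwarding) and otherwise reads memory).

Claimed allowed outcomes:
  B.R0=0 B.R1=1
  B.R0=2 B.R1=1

missing: B.R0=0 B.R1=0

outcome vector order: (B.R0,B.R1)
under TSO → 00, 01, 21
TSO∖claimed = {00}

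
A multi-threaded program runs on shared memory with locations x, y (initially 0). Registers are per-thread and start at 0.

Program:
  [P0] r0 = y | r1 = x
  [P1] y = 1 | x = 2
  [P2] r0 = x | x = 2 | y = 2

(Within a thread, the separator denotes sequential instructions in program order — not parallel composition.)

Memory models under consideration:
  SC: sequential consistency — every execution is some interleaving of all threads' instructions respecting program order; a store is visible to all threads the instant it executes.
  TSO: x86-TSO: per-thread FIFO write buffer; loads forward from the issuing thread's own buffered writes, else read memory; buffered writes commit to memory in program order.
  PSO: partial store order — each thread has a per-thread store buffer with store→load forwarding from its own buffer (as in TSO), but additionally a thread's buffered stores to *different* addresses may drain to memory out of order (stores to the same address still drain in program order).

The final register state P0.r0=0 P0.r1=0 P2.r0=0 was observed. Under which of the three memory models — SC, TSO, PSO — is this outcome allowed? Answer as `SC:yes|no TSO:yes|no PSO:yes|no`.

outcome vector order: (P0.r0,P0.r1,P2.r0)
under SC → (0,0,0) (0,0,2) (0,2,0) (0,2,2) (1,0,0) (1,0,2) (1,2,0) (1,2,2) (2,2,0) (2,2,2)
under TSO → (0,0,0) (0,0,2) (0,2,0) (0,2,2) (1,0,0) (1,0,2) (1,2,0) (1,2,2) (2,2,0) (2,2,2)
under PSO → (0,0,0) (0,0,2) (0,2,0) (0,2,2) (1,0,0) (1,0,2) (1,2,0) (1,2,2) (2,0,0) (2,2,0) (2,2,2)
target (0,0,0) ∈ {SC,TSO,PSO}

SC:yes TSO:yes PSO:yes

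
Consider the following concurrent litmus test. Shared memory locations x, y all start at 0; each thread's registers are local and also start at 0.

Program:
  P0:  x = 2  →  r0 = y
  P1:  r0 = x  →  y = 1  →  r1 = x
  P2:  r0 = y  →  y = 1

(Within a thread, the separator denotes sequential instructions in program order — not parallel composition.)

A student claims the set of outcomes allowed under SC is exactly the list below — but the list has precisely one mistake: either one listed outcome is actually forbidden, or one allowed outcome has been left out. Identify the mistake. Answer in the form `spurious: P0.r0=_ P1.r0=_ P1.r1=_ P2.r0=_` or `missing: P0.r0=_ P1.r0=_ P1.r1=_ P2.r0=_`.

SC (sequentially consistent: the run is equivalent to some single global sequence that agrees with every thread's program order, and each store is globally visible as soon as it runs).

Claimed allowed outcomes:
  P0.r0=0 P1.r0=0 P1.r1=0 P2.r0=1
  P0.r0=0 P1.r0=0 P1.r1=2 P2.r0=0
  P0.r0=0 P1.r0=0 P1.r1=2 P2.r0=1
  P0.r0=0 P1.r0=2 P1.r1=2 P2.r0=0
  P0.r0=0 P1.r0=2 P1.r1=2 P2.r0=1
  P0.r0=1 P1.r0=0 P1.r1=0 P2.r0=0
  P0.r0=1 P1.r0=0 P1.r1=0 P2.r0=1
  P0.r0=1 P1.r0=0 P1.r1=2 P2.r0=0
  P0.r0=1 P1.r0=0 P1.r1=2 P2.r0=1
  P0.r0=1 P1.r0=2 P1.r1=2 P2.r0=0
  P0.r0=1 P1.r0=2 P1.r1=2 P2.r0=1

outcome vector order: (P0.r0,P1.r0,P1.r1,P2.r0)
SC (10): 0020 0021 0220 0221 1000 1001 1020 1021 1220 1221
claimed∖SC = {0001}

spurious: P0.r0=0 P1.r0=0 P1.r1=0 P2.r0=1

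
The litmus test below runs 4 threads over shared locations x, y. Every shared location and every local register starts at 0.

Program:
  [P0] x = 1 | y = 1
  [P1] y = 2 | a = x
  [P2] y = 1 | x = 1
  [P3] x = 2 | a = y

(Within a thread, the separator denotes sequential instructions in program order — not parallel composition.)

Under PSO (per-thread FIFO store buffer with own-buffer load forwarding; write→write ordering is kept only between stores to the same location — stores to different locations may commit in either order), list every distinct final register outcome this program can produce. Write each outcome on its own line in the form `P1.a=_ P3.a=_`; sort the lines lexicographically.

outcome vector order: (P1.a,P3.a)
|PSO outcomes| = 9

P1.a=0 P3.a=0
P1.a=0 P3.a=1
P1.a=0 P3.a=2
P1.a=1 P3.a=0
P1.a=1 P3.a=1
P1.a=1 P3.a=2
P1.a=2 P3.a=0
P1.a=2 P3.a=1
P1.a=2 P3.a=2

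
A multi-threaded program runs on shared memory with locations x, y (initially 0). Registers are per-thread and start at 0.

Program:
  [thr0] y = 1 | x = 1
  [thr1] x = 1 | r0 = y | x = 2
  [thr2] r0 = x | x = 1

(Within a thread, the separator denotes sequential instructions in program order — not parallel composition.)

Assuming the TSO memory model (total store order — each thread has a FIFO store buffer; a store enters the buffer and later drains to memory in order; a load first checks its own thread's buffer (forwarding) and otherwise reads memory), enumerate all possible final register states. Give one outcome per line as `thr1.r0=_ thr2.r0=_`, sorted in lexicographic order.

thr1.r0=0 thr2.r0=0
thr1.r0=0 thr2.r0=1
thr1.r0=0 thr2.r0=2
thr1.r0=1 thr2.r0=0
thr1.r0=1 thr2.r0=1
thr1.r0=1 thr2.r0=2

outcome vector order: (thr1.r0,thr2.r0)
|TSO outcomes| = 6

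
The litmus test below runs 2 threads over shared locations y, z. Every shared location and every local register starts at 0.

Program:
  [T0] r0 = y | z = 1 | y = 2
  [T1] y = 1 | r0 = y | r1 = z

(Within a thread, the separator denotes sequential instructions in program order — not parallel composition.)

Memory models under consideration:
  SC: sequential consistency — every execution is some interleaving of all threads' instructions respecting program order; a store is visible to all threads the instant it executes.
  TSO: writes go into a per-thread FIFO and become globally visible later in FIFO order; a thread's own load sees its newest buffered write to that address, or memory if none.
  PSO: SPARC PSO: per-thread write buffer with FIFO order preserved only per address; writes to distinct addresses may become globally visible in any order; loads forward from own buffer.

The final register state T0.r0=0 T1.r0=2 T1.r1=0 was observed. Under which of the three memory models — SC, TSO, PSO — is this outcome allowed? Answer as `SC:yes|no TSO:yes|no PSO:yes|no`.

SC:no TSO:no PSO:yes

outcome vector order: (T0.r0,T1.r0,T1.r1)
SC: 6 outcomes — {(0,1,0); (0,1,1); (0,2,1); (1,1,0); (1,1,1); (1,2,1)}
TSO: 6 outcomes — {(0,1,0); (0,1,1); (0,2,1); (1,1,0); (1,1,1); (1,2,1)}
PSO: 8 outcomes — {(0,1,0); (0,1,1); (0,2,0); (0,2,1); (1,1,0); (1,1,1); (1,2,0); (1,2,1)}
target (0,2,0) ∈ {PSO}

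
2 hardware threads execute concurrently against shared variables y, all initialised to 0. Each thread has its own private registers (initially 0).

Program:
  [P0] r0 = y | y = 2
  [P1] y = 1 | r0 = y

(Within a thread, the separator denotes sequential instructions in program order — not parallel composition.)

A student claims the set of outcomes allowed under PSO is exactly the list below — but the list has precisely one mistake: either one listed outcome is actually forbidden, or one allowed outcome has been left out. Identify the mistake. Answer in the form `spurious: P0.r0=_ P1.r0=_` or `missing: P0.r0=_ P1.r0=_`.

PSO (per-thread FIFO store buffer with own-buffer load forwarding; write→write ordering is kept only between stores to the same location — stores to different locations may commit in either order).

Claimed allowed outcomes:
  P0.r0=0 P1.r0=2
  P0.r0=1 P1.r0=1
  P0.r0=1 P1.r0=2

outcome vector order: (P0.r0,P1.r0)
under PSO → <0 1> <0 2> <1 1> <1 2>
PSO∖claimed = {<0 1>}

missing: P0.r0=0 P1.r0=1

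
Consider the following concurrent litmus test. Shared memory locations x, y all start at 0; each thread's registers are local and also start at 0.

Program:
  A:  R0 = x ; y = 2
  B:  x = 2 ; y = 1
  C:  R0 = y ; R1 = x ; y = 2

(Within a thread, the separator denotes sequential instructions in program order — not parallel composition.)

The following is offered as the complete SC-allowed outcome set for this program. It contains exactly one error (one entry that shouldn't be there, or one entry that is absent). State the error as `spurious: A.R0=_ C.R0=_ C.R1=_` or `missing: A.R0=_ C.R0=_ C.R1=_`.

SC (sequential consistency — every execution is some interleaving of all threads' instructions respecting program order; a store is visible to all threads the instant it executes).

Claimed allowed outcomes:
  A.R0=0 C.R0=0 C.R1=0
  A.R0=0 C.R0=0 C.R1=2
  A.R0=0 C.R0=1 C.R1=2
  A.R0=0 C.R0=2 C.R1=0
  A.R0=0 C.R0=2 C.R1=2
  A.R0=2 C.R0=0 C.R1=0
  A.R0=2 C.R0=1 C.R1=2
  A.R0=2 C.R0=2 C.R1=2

missing: A.R0=2 C.R0=0 C.R1=2

outcome vector order: (A.R0,C.R0,C.R1)
[SC] allowed = {(0,0,0) (0,0,2) (0,1,2) (0,2,0) (0,2,2) (2,0,0) (2,0,2) (2,1,2) (2,2,2)}
SC∖claimed = {(2,0,2)}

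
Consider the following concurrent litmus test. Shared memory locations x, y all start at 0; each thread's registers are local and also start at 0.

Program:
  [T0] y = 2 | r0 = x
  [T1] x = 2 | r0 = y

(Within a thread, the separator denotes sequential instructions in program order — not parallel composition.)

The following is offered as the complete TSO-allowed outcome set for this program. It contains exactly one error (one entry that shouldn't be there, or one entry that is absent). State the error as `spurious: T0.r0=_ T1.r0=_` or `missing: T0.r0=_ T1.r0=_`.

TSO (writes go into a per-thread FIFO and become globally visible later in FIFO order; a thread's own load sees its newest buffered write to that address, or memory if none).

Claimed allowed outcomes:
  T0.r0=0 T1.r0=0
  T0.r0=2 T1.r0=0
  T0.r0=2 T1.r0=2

missing: T0.r0=0 T1.r0=2

outcome vector order: (T0.r0,T1.r0)
[TSO] allowed = {(0,0) (0,2) (2,0) (2,2)}
TSO∖claimed = {(0,2)}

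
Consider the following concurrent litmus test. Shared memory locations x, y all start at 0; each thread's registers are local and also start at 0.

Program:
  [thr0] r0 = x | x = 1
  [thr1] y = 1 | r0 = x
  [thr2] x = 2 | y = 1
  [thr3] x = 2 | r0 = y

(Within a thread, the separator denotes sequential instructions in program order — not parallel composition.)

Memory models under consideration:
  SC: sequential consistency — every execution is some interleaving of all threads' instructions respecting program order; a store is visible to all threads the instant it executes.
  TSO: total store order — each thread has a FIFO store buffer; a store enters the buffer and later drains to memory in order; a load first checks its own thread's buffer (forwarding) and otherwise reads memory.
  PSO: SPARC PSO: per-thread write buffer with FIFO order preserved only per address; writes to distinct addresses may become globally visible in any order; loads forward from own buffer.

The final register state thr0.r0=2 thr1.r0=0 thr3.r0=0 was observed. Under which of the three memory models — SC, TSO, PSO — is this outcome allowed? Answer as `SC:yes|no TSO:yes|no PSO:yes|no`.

outcome vector order: (thr0.r0,thr1.r0,thr3.r0)
under SC → 0/0/1 0/1/0 0/1/1 0/2/0 0/2/1 2/0/1 2/1/0 2/1/1 2/2/0 2/2/1
under TSO → 0/0/0 0/0/1 0/1/0 0/1/1 0/2/0 0/2/1 2/0/0 2/0/1 2/1/0 2/1/1 2/2/0 2/2/1
under PSO → 0/0/0 0/0/1 0/1/0 0/1/1 0/2/0 0/2/1 2/0/0 2/0/1 2/1/0 2/1/1 2/2/0 2/2/1
target 2/0/0 ∈ {TSO,PSO}

SC:no TSO:yes PSO:yes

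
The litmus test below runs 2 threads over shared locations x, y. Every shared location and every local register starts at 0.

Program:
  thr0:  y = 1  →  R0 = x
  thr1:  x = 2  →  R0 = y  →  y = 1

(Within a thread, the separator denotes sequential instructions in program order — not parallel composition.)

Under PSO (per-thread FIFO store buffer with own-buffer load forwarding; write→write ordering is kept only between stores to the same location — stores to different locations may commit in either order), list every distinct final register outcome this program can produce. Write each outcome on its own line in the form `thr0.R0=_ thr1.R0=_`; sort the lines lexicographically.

outcome vector order: (thr0.R0,thr1.R0)
|PSO outcomes| = 4

thr0.R0=0 thr1.R0=0
thr0.R0=0 thr1.R0=1
thr0.R0=2 thr1.R0=0
thr0.R0=2 thr1.R0=1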